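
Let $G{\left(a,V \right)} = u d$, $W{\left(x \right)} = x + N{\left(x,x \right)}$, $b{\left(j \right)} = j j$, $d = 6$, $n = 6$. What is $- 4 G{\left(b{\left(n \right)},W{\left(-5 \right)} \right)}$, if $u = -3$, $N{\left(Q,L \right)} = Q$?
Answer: $72$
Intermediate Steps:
$b{\left(j \right)} = j^{2}$
$W{\left(x \right)} = 2 x$ ($W{\left(x \right)} = x + x = 2 x$)
$G{\left(a,V \right)} = -18$ ($G{\left(a,V \right)} = \left(-3\right) 6 = -18$)
$- 4 G{\left(b{\left(n \right)},W{\left(-5 \right)} \right)} = \left(-4\right) \left(-18\right) = 72$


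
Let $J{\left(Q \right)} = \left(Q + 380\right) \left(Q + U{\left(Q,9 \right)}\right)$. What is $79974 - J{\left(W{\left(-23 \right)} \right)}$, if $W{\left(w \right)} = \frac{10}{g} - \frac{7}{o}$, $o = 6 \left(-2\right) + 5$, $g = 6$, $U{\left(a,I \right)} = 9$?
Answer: $\frac{679586}{9} \approx 75510.0$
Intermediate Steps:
$o = -7$ ($o = -12 + 5 = -7$)
$W{\left(w \right)} = \frac{8}{3}$ ($W{\left(w \right)} = \frac{10}{6} - \frac{7}{-7} = 10 \cdot \frac{1}{6} - -1 = \frac{5}{3} + 1 = \frac{8}{3}$)
$J{\left(Q \right)} = \left(9 + Q\right) \left(380 + Q\right)$ ($J{\left(Q \right)} = \left(Q + 380\right) \left(Q + 9\right) = \left(380 + Q\right) \left(9 + Q\right) = \left(9 + Q\right) \left(380 + Q\right)$)
$79974 - J{\left(W{\left(-23 \right)} \right)} = 79974 - \left(3420 + \left(\frac{8}{3}\right)^{2} + 389 \cdot \frac{8}{3}\right) = 79974 - \left(3420 + \frac{64}{9} + \frac{3112}{3}\right) = 79974 - \frac{40180}{9} = \frac{679586}{9}$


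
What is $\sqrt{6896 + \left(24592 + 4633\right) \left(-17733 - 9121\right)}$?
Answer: $i \sqrt{784801254} \approx 28014.0 i$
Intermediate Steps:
$\sqrt{6896 + \left(24592 + 4633\right) \left(-17733 - 9121\right)} = \sqrt{6896 + 29225 \left(-26854\right)} = \sqrt{6896 - 784808150} = \sqrt{-784801254} = i \sqrt{784801254}$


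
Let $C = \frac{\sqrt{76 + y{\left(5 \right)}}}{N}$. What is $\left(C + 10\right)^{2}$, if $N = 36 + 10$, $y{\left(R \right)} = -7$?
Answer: $\frac{\left(460 + \sqrt{69}\right)^{2}}{2116} \approx 103.64$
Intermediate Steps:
$N = 46$
$C = \frac{\sqrt{69}}{46}$ ($C = \frac{\sqrt{76 - 7}}{46} = \sqrt{69} \cdot \frac{1}{46} = \frac{\sqrt{69}}{46} \approx 0.18058$)
$\left(C + 10\right)^{2} = \left(\frac{\sqrt{69}}{46} + 10\right)^{2} = \left(10 + \frac{\sqrt{69}}{46}\right)^{2}$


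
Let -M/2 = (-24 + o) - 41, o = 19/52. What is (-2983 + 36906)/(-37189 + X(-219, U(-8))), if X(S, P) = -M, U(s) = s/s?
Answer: -881998/970275 ≈ -0.90902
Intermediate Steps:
o = 19/52 (o = 19*(1/52) = 19/52 ≈ 0.36538)
U(s) = 1
M = 3361/26 (M = -2*((-24 + 19/52) - 41) = -2*(-1229/52 - 41) = -2*(-3361/52) = 3361/26 ≈ 129.27)
X(S, P) = -3361/26 (X(S, P) = -1*3361/26 = -3361/26)
(-2983 + 36906)/(-37189 + X(-219, U(-8))) = (-2983 + 36906)/(-37189 - 3361/26) = 33923/(-970275/26) = 33923*(-26/970275) = -881998/970275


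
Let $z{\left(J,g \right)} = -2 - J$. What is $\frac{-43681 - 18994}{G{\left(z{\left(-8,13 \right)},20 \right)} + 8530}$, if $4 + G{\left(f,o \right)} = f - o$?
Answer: $- \frac{62675}{8512} \approx -7.3631$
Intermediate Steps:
$G{\left(f,o \right)} = -4 + f - o$ ($G{\left(f,o \right)} = -4 + \left(f - o\right) = -4 + f - o$)
$\frac{-43681 - 18994}{G{\left(z{\left(-8,13 \right)},20 \right)} + 8530} = \frac{-43681 - 18994}{\left(-4 - -6 - 20\right) + 8530} = - \frac{62675}{\left(-4 + \left(-2 + 8\right) - 20\right) + 8530} = - \frac{62675}{\left(-4 + 6 - 20\right) + 8530} = - \frac{62675}{-18 + 8530} = - \frac{62675}{8512}$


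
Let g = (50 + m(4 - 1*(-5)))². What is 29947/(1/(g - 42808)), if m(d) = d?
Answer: -1177725669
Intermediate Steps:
g = 3481 (g = (50 + (4 - 1*(-5)))² = (50 + (4 + 5))² = (50 + 9)² = 59² = 3481)
29947/(1/(g - 42808)) = 29947/(1/(3481 - 42808)) = 29947/(1/(-39327)) = 29947/(-1/39327) = 29947*(-39327) = -1177725669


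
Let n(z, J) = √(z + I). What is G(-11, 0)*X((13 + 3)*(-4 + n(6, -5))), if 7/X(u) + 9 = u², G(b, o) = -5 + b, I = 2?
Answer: -98160/583399 - 65536*√2/583399 ≈ -0.32712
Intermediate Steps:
n(z, J) = √(2 + z) (n(z, J) = √(z + 2) = √(2 + z))
X(u) = 7/(-9 + u²)
G(-11, 0)*X((13 + 3)*(-4 + n(6, -5))) = (-5 - 11)*(7/(-9 + ((13 + 3)*(-4 + √(2 + 6)))²)) = -112/(-9 + (16*(-4 + √8))²) = -112/(-9 + (16*(-4 + 2*√2))²) = -112/(-9 + (-64 + 32*√2)²)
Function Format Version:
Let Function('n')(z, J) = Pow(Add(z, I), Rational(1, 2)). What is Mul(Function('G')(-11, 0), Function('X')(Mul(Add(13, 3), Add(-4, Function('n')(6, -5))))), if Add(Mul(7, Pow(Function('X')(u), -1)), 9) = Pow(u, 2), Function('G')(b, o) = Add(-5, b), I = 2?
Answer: Add(Rational(-98160, 583399), Mul(Rational(-65536, 583399), Pow(2, Rational(1, 2)))) ≈ -0.32712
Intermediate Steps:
Function('n')(z, J) = Pow(Add(2, z), Rational(1, 2)) (Function('n')(z, J) = Pow(Add(z, 2), Rational(1, 2)) = Pow(Add(2, z), Rational(1, 2)))
Function('X')(u) = Mul(7, Pow(Add(-9, Pow(u, 2)), -1))
Mul(Function('G')(-11, 0), Function('X')(Mul(Add(13, 3), Add(-4, Function('n')(6, -5))))) = Mul(Add(-5, -11), Mul(7, Pow(Add(-9, Pow(Mul(Add(13, 3), Add(-4, Pow(Add(2, 6), Rational(1, 2)))), 2)), -1))) = Mul(-16, Mul(7, Pow(Add(-9, Pow(Mul(16, Add(-4, Pow(8, Rational(1, 2)))), 2)), -1))) = Mul(-16, Mul(7, Pow(Add(-9, Pow(Mul(16, Add(-4, Mul(2, Pow(2, Rational(1, 2))))), 2)), -1))) = Mul(-16, Mul(7, Pow(Add(-9, Pow(Add(-64, Mul(32, Pow(2, Rational(1, 2)))), 2)), -1))) = Mul(-112, Pow(Add(-9, Pow(Add(-64, Mul(32, Pow(2, Rational(1, 2)))), 2)), -1))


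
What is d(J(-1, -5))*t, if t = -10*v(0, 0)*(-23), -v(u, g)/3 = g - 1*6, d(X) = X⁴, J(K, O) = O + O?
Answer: 41400000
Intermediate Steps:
J(K, O) = 2*O
v(u, g) = 18 - 3*g (v(u, g) = -3*(g - 1*6) = -3*(g - 6) = -3*(-6 + g) = 18 - 3*g)
t = 4140 (t = -10*(18 - 3*0)*(-23) = -10*(18 + 0)*(-23) = -10*18*(-23) = -180*(-23) = 4140)
d(J(-1, -5))*t = (2*(-5))⁴*4140 = (-10)⁴*4140 = 10000*4140 = 41400000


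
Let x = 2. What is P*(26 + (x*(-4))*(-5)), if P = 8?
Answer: 528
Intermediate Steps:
P*(26 + (x*(-4))*(-5)) = 8*(26 + (2*(-4))*(-5)) = 8*(26 - 8*(-5)) = 8*(26 + 40) = 8*66 = 528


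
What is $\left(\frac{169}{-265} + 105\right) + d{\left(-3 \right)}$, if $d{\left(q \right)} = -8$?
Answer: $\frac{25536}{265} \approx 96.362$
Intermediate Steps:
$\left(\frac{169}{-265} + 105\right) + d{\left(-3 \right)} = \left(\frac{169}{-265} + 105\right) - 8 = \left(169 \left(- \frac{1}{265}\right) + 105\right) - 8 = \left(- \frac{169}{265} + 105\right) - 8 = \frac{27656}{265} - 8 = \frac{25536}{265}$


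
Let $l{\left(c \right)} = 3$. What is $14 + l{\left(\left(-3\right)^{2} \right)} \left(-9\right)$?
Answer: $-13$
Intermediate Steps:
$14 + l{\left(\left(-3\right)^{2} \right)} \left(-9\right) = 14 + 3 \left(-9\right) = 14 - 27 = -13$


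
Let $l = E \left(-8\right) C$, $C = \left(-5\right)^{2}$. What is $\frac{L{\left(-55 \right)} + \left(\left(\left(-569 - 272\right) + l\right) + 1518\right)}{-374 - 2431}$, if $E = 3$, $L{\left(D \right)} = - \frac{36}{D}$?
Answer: $- \frac{4271}{154275} \approx -0.027684$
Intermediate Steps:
$C = 25$
$l = -600$ ($l = 3 \left(-8\right) 25 = \left(-24\right) 25 = -600$)
$\frac{L{\left(-55 \right)} + \left(\left(\left(-569 - 272\right) + l\right) + 1518\right)}{-374 - 2431} = \frac{- \frac{36}{-55} + \left(\left(\left(-569 - 272\right) - 600\right) + 1518\right)}{-374 - 2431} = \frac{\left(-36\right) \left(- \frac{1}{55}\right) + \left(\left(\left(-569 - 272\right) - 600\right) + 1518\right)}{-2805} = \left(\frac{36}{55} + \left(\left(-841 - 600\right) + 1518\right)\right) \left(- \frac{1}{2805}\right) = \left(\frac{36}{55} + \left(-1441 + 1518\right)\right) \left(- \frac{1}{2805}\right) = \left(\frac{36}{55} + 77\right) \left(- \frac{1}{2805}\right) = \frac{4271}{55} \left(- \frac{1}{2805}\right) = - \frac{4271}{154275}$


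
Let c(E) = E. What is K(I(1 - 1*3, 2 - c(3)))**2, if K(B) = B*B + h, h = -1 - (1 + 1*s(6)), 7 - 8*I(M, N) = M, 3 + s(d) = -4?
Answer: 160801/4096 ≈ 39.258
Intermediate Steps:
s(d) = -7 (s(d) = -3 - 4 = -7)
I(M, N) = 7/8 - M/8
h = 5 (h = -1 - (1 + 1*(-7)) = -1 - (1 - 7) = -1 - 1*(-6) = -1 + 6 = 5)
K(B) = 5 + B**2 (K(B) = B*B + 5 = B**2 + 5 = 5 + B**2)
K(I(1 - 1*3, 2 - c(3)))**2 = (5 + (7/8 - (1 - 1*3)/8)**2)**2 = (5 + (7/8 - (1 - 3)/8)**2)**2 = (5 + (7/8 - 1/8*(-2))**2)**2 = (5 + (7/8 + 1/4)**2)**2 = (5 + (9/8)**2)**2 = (5 + 81/64)**2 = (401/64)**2 = 160801/4096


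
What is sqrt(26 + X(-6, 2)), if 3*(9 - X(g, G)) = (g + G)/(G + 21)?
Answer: sqrt(166911)/69 ≈ 5.9210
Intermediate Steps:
X(g, G) = 9 - (G + g)/(3*(21 + G)) (X(g, G) = 9 - (g + G)/(3*(G + 21)) = 9 - (G + g)/(3*(21 + G)))
sqrt(26 + X(-6, 2)) = sqrt(26 + (567 - 1*(-6) + 26*2)/(3*(21 + 2))) = sqrt(26 + (1/3)*(567 + 6 + 52)/23) = sqrt(26 + (1/3)*(1/23)*625) = sqrt(26 + 625/69) = sqrt(2419/69) = sqrt(166911)/69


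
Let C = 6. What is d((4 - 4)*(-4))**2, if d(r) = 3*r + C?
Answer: 36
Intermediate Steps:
d(r) = 6 + 3*r (d(r) = 3*r + 6 = 6 + 3*r)
d((4 - 4)*(-4))**2 = (6 + 3*((4 - 4)*(-4)))**2 = (6 + 3*(0*(-4)))**2 = (6 + 3*0)**2 = (6 + 0)**2 = 6**2 = 36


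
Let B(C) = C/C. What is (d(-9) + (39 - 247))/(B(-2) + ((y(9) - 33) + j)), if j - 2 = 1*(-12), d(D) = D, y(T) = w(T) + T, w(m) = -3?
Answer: 217/36 ≈ 6.0278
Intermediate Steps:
y(T) = -3 + T
j = -10 (j = 2 + 1*(-12) = 2 - 12 = -10)
B(C) = 1
(d(-9) + (39 - 247))/(B(-2) + ((y(9) - 33) + j)) = (-9 + (39 - 247))/(1 + (((-3 + 9) - 33) - 10)) = (-9 - 208)/(1 + ((6 - 33) - 10)) = -217/(1 + (-27 - 10)) = -217/(1 - 37) = -217/(-36) = -217*(-1/36) = 217/36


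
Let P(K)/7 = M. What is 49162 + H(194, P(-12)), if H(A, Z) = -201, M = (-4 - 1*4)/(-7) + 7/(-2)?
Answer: 48961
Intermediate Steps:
M = -33/14 (M = (-4 - 4)*(-⅐) + 7*(-½) = -8*(-⅐) - 7/2 = 8/7 - 7/2 = -33/14 ≈ -2.3571)
P(K) = -33/2 (P(K) = 7*(-33/14) = -33/2)
49162 + H(194, P(-12)) = 49162 - 201 = 48961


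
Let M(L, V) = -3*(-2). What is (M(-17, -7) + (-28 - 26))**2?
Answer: 2304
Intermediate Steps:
M(L, V) = 6
(M(-17, -7) + (-28 - 26))**2 = (6 + (-28 - 26))**2 = (6 - 54)**2 = (-48)**2 = 2304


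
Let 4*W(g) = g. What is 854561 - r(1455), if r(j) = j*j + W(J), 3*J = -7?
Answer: -15149561/12 ≈ -1.2625e+6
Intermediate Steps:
J = -7/3 (J = (⅓)*(-7) = -7/3 ≈ -2.3333)
W(g) = g/4
r(j) = -7/12 + j² (r(j) = j*j + (¼)*(-7/3) = j² - 7/12 = -7/12 + j²)
854561 - r(1455) = 854561 - (-7/12 + 1455²) = 854561 - (-7/12 + 2117025) = 854561 - 1*25404293/12 = 854561 - 25404293/12 = -15149561/12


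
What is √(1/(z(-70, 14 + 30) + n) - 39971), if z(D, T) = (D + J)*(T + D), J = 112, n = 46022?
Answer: I*√80689653512970/44930 ≈ 199.93*I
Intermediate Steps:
z(D, T) = (112 + D)*(D + T) (z(D, T) = (D + 112)*(T + D) = (112 + D)*(D + T))
√(1/(z(-70, 14 + 30) + n) - 39971) = √(1/(((-70)² + 112*(-70) + 112*(14 + 30) - 70*(14 + 30)) + 46022) - 39971) = √(1/((4900 - 7840 + 112*44 - 70*44) + 46022) - 39971) = √(1/((4900 - 7840 + 4928 - 3080) + 46022) - 39971) = √(1/(-1092 + 46022) - 39971) = √(1/44930 - 39971) = √(-1795897029/44930) = I*√80689653512970/44930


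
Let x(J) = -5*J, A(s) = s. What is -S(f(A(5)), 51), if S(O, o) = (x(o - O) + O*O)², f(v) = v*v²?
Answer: -255840025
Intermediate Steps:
f(v) = v³
S(O, o) = (O² - 5*o + 5*O)² (S(O, o) = (-5*(o - O) + O*O)² = ((-5*o + 5*O) + O²)² = (O² - 5*o + 5*O)²)
-S(f(A(5)), 51) = -((5³)² - 5*51 + 5*5³)² = -(125² - 255 + 5*125)² = -(15625 - 255 + 625)² = -1*15995² = -1*255840025 = -255840025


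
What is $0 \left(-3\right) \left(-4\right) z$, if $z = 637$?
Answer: $0$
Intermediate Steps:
$0 \left(-3\right) \left(-4\right) z = 0 \left(-3\right) \left(-4\right) 637 = 0 \left(-4\right) 637 = 0 \cdot 637 = 0$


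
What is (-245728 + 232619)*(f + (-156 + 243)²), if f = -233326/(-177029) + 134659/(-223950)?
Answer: -3934093465837537751/39645644550 ≈ -9.9231e+7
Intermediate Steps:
f = 28414809589/39645644550 (f = -233326*(-1/177029) + 134659*(-1/223950) = 233326/177029 - 134659/223950 = 28414809589/39645644550 ≈ 0.71672)
(-245728 + 232619)*(f + (-156 + 243)²) = (-245728 + 232619)*(28414809589/39645644550 + (-156 + 243)²) = -13109*(28414809589/39645644550 + 87²) = -13109*(28414809589/39645644550 + 7569) = -13109*300106298408539/39645644550 = -3934093465837537751/39645644550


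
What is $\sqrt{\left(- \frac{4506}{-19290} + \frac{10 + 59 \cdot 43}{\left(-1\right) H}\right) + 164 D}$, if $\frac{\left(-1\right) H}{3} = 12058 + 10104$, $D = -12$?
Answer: $\frac{i \sqrt{9989527410189751690}}{71250830} \approx 44.359 i$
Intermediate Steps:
$H = -66486$ ($H = - 3 \left(12058 + 10104\right) = \left(-3\right) 22162 = -66486$)
$\sqrt{\left(- \frac{4506}{-19290} + \frac{10 + 59 \cdot 43}{\left(-1\right) H}\right) + 164 D} = \sqrt{\left(- \frac{4506}{-19290} + \frac{10 + 59 \cdot 43}{\left(-1\right) \left(-66486\right)}\right) + 164 \left(-12\right)} = \sqrt{\left(\left(-4506\right) \left(- \frac{1}{19290}\right) + \frac{10 + 2537}{66486}\right) - 1968} = \sqrt{\left(\frac{751}{3215} + 2547 \cdot \frac{1}{66486}\right) - 1968} = \sqrt{\left(\frac{751}{3215} + \frac{849}{22162}\right) - 1968} = \sqrt{\frac{19373197}{71250830} - 1968} = \sqrt{- \frac{140202260243}{71250830}} = \frac{i \sqrt{9989527410189751690}}{71250830}$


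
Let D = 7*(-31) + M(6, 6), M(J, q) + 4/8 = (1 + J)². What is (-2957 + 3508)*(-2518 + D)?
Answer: -2960523/2 ≈ -1.4803e+6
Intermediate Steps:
M(J, q) = -½ + (1 + J)²
D = -337/2 (D = 7*(-31) + (-½ + (1 + 6)²) = -217 + (-½ + 7²) = -217 + (-½ + 49) = -217 + 97/2 = -337/2 ≈ -168.50)
(-2957 + 3508)*(-2518 + D) = (-2957 + 3508)*(-2518 - 337/2) = 551*(-5373/2) = -2960523/2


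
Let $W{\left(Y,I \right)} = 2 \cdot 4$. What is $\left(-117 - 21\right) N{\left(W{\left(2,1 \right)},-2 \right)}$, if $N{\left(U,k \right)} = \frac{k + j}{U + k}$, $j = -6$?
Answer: $184$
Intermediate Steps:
$W{\left(Y,I \right)} = 8$
$N{\left(U,k \right)} = \frac{-6 + k}{U + k}$ ($N{\left(U,k \right)} = \frac{k - 6}{U + k} = \frac{-6 + k}{U + k}$)
$\left(-117 - 21\right) N{\left(W{\left(2,1 \right)},-2 \right)} = \left(-117 - 21\right) \frac{-6 - 2}{8 - 2} = - 138 \cdot \frac{1}{6} \left(-8\right) = \left(-138\right) \left(- \frac{4}{3}\right) = 184$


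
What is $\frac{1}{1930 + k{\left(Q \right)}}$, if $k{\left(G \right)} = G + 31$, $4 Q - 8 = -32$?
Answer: $\frac{1}{1955} \approx 0.00051151$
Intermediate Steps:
$Q = -6$ ($Q = 2 + \frac{1}{4} \left(-32\right) = 2 - 8 = -6$)
$k{\left(G \right)} = 31 + G$
$\frac{1}{1930 + k{\left(Q \right)}} = \frac{1}{1930 + \left(31 - 6\right)} = \frac{1}{1930 + 25} = \frac{1}{1955}$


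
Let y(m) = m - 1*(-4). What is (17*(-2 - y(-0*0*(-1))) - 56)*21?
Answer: -3318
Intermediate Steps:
y(m) = 4 + m (y(m) = m + 4 = 4 + m)
(17*(-2 - y(-0*0*(-1))) - 56)*21 = (17*(-2 - (4 - 0*0*(-1))) - 56)*21 = (17*(-2 - (4 - 3*0*(-1))) - 56)*21 = (17*(-2 - (4 + 0*(-1))) - 56)*21 = (17*(-2 - (4 + 0)) - 56)*21 = (17*(-2 - 1*4) - 56)*21 = (17*(-2 - 4) - 56)*21 = (17*(-6) - 56)*21 = (-102 - 56)*21 = -158*21 = -3318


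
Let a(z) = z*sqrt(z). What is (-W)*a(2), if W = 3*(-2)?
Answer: 12*sqrt(2) ≈ 16.971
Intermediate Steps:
a(z) = z**(3/2)
W = -6
(-W)*a(2) = (-1*(-6))*2**(3/2) = 6*(2*sqrt(2)) = 12*sqrt(2)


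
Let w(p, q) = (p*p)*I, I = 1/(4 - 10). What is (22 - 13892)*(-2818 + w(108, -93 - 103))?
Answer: 66048940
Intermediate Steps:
I = -1/6 (I = 1/(-6) = -1/6 ≈ -0.16667)
w(p, q) = -p**2/6 (w(p, q) = (p*p)*(-1/6) = p**2*(-1/6) = -p**2/6)
(22 - 13892)*(-2818 + w(108, -93 - 103)) = (22 - 13892)*(-2818 - 1/6*108**2) = -13870*(-2818 - 1/6*11664) = -13870*(-2818 - 1944) = -13870*(-4762) = 66048940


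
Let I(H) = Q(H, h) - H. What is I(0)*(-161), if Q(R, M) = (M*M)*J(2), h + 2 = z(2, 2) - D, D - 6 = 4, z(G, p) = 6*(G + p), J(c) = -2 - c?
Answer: 92736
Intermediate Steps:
z(G, p) = 6*G + 6*p
D = 10 (D = 6 + 4 = 10)
h = 12 (h = -2 + ((6*2 + 6*2) - 1*10) = -2 + ((12 + 12) - 10) = -2 + (24 - 10) = -2 + 14 = 12)
Q(R, M) = -4*M² (Q(R, M) = (M*M)*(-2 - 1*2) = M²*(-2 - 2) = M²*(-4) = -4*M²)
I(H) = -576 - H (I(H) = -4*12² - H = -4*144 - H = -576 - H)
I(0)*(-161) = (-576 - 1*0)*(-161) = (-576 + 0)*(-161) = -576*(-161) = 92736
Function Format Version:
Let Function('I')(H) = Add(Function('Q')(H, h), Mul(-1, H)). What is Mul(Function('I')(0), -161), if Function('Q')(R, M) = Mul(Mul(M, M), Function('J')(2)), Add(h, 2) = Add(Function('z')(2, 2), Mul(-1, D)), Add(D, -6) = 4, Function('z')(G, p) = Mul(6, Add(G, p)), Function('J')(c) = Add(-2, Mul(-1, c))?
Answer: 92736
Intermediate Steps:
Function('z')(G, p) = Add(Mul(6, G), Mul(6, p))
D = 10 (D = Add(6, 4) = 10)
h = 12 (h = Add(-2, Add(Add(Mul(6, 2), Mul(6, 2)), Mul(-1, 10))) = Add(-2, Add(Add(12, 12), -10)) = Add(-2, Add(24, -10)) = Add(-2, 14) = 12)
Function('Q')(R, M) = Mul(-4, Pow(M, 2)) (Function('Q')(R, M) = Mul(Mul(M, M), Add(-2, Mul(-1, 2))) = Mul(Pow(M, 2), Add(-2, -2)) = Mul(Pow(M, 2), -4) = Mul(-4, Pow(M, 2)))
Function('I')(H) = Add(-576, Mul(-1, H)) (Function('I')(H) = Add(Mul(-4, Pow(12, 2)), Mul(-1, H)) = Add(Mul(-4, 144), Mul(-1, H)) = Add(-576, Mul(-1, H)))
Mul(Function('I')(0), -161) = Mul(Add(-576, Mul(-1, 0)), -161) = Mul(Add(-576, 0), -161) = Mul(-576, -161) = 92736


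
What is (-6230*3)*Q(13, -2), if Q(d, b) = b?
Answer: 37380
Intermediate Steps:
(-6230*3)*Q(13, -2) = -6230*3*(-2) = -18690*(-2) = 37380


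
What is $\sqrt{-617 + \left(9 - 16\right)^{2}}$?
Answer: $2 i \sqrt{142} \approx 23.833 i$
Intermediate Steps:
$\sqrt{-617 + \left(9 - 16\right)^{2}} = \sqrt{-617 + \left(-7\right)^{2}} = \sqrt{-617 + 49} = \sqrt{-568} = 2 i \sqrt{142}$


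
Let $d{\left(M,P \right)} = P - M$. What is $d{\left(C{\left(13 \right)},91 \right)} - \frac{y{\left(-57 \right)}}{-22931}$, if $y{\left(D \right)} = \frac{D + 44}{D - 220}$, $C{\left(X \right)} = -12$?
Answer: $\frac{654244374}{6351887} \approx 103.0$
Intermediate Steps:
$y{\left(D \right)} = \frac{44 + D}{-220 + D}$
$d{\left(C{\left(13 \right)},91 \right)} - \frac{y{\left(-57 \right)}}{-22931} = \left(91 - -12\right) - \frac{\frac{1}{-220 - 57} \left(44 - 57\right)}{-22931} = \left(91 + 12\right) - \frac{1}{-277} \left(-13\right) \left(- \frac{1}{22931}\right) = 103 - \left(- \frac{1}{277}\right) \left(-13\right) \left(- \frac{1}{22931}\right) = 103 - \frac{13}{277} \left(- \frac{1}{22931}\right) = 103 - - \frac{13}{6351887} = 103 + \frac{13}{6351887} = \frac{654244374}{6351887}$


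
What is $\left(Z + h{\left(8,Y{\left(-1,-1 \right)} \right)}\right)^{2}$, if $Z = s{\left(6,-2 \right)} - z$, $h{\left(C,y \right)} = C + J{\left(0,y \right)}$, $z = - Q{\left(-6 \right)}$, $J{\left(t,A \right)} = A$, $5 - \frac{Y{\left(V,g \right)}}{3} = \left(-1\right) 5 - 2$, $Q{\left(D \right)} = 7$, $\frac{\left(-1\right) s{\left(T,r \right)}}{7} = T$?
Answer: $81$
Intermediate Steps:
$s{\left(T,r \right)} = - 7 T$
$Y{\left(V,g \right)} = 36$ ($Y{\left(V,g \right)} = 15 - 3 \left(\left(-1\right) 5 - 2\right) = 15 - 3 \left(-5 - 2\right) = 15 - -21 = 15 + 21 = 36$)
$z = -7$ ($z = \left(-1\right) 7 = -7$)
$h{\left(C,y \right)} = C + y$
$Z = -35$ ($Z = \left(-7\right) 6 - -7 = -42 + 7 = -35$)
$\left(Z + h{\left(8,Y{\left(-1,-1 \right)} \right)}\right)^{2} = \left(-35 + \left(8 + 36\right)\right)^{2} = \left(-35 + 44\right)^{2} = 9^{2} = 81$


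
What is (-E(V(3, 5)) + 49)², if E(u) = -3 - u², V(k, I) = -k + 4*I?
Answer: 116281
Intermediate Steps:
(-E(V(3, 5)) + 49)² = (-(-3 - (-1*3 + 4*5)²) + 49)² = (-(-3 - (-3 + 20)²) + 49)² = (-(-3 - 1*17²) + 49)² = (-(-3 - 1*289) + 49)² = (-(-3 - 289) + 49)² = (-1*(-292) + 49)² = (292 + 49)² = 341² = 116281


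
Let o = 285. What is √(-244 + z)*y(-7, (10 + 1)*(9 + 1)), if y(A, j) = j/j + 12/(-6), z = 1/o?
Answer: -I*√19818615/285 ≈ -15.62*I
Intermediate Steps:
z = 1/285 ≈ 0.0035088
y(A, j) = -1 (y(A, j) = 1 + 12*(-⅙) = 1 - 2 = -1)
√(-244 + z)*y(-7, (10 + 1)*(9 + 1)) = √(-244 + 1/285)*(-1) = √(-69539/285)*(-1) = (I*√19818615/285)*(-1) = -I*√19818615/285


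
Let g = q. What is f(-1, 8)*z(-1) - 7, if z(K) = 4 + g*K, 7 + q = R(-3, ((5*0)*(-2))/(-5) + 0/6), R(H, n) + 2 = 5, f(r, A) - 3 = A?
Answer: 81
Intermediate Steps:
f(r, A) = 3 + A
R(H, n) = 3 (R(H, n) = -2 + 5 = 3)
q = -4 (q = -7 + 3 = -4)
g = -4
z(K) = 4 - 4*K
f(-1, 8)*z(-1) - 7 = (3 + 8)*(4 - 4*(-1)) - 7 = 11*(4 + 4) - 7 = 11*8 - 7 = 88 - 7 = 81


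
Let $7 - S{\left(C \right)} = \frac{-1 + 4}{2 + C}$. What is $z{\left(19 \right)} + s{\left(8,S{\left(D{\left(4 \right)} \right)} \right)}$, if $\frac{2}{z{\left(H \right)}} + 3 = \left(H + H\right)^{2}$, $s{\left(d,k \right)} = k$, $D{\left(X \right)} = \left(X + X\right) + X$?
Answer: $\frac{136923}{20174} \approx 6.7871$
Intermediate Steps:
$D{\left(X \right)} = 3 X$ ($D{\left(X \right)} = 2 X + X = 3 X$)
$S{\left(C \right)} = 7 - \frac{3}{2 + C}$ ($S{\left(C \right)} = 7 - \frac{-1 + 4}{2 + C} = 7 - \frac{3}{2 + C}$)
$z{\left(H \right)} = \frac{2}{-3 + 4 H^{2}}$ ($z{\left(H \right)} = \frac{2}{-3 + \left(H + H\right)^{2}} = \frac{2}{-3 + \left(2 H\right)^{2}} = \frac{2}{-3 + 4 H^{2}}$)
$z{\left(19 \right)} + s{\left(8,S{\left(D{\left(4 \right)} \right)} \right)} = \frac{2}{-3 + 4 \cdot 19^{2}} + \frac{11 + 7 \cdot 3 \cdot 4}{2 + 3 \cdot 4} = \frac{2}{-3 + 4 \cdot 361} + \frac{11 + 7 \cdot 12}{2 + 12} = \frac{2}{-3 + 1444} + \frac{11 + 84}{14} = \frac{2}{1441} + \frac{1}{14} \cdot 95 = 2 \cdot \frac{1}{1441} + \frac{95}{14} = \frac{2}{1441} + \frac{95}{14} = \frac{136923}{20174}$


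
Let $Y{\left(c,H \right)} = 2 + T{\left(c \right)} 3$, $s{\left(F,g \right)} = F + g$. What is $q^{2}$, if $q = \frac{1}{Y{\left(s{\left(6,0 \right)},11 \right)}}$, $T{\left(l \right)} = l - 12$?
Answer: $\frac{1}{256} \approx 0.0039063$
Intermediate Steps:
$T{\left(l \right)} = -12 + l$ ($T{\left(l \right)} = l - 12 = -12 + l$)
$Y{\left(c,H \right)} = -34 + 3 c$ ($Y{\left(c,H \right)} = 2 + \left(-12 + c\right) 3 = 2 + \left(-36 + 3 c\right) = -34 + 3 c$)
$q = - \frac{1}{16}$ ($q = \frac{1}{-34 + 3 \left(6 + 0\right)} = \frac{1}{-34 + 3 \cdot 6} = \frac{1}{-34 + 18} = \frac{1}{-16} = - \frac{1}{16} \approx -0.0625$)
$q^{2} = \left(- \frac{1}{16}\right)^{2} = \frac{1}{256}$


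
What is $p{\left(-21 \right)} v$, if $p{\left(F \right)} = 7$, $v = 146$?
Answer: $1022$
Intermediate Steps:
$p{\left(-21 \right)} v = 7 \cdot 146 = 1022$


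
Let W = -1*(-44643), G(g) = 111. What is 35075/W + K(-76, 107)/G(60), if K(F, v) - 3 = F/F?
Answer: 19671/23939 ≈ 0.82171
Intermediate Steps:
W = 44643
K(F, v) = 4 (K(F, v) = 3 + F/F = 3 + 1 = 4)
35075/W + K(-76, 107)/G(60) = 35075/44643 + 4/111 = 35075*(1/44643) + 4*(1/111) = 1525/1941 + 4/111 = 19671/23939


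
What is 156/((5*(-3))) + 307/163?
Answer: -6941/815 ≈ -8.5166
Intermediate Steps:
156/((5*(-3))) + 307/163 = 156/(-15) + 307*(1/163) = 156*(-1/15) + 307/163 = -52/5 + 307/163 = -6941/815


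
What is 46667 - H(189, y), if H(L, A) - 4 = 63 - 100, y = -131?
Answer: 46700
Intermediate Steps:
H(L, A) = -33 (H(L, A) = 4 + (63 - 100) = 4 - 37 = -33)
46667 - H(189, y) = 46667 - 1*(-33) = 46667 + 33 = 46700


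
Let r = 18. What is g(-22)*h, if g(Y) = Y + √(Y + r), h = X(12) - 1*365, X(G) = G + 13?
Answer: 7480 - 680*I ≈ 7480.0 - 680.0*I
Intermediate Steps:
X(G) = 13 + G
h = -340 (h = (13 + 12) - 1*365 = 25 - 365 = -340)
g(Y) = Y + √(18 + Y) (g(Y) = Y + √(Y + 18) = Y + √(18 + Y))
g(-22)*h = (-22 + √(18 - 22))*(-340) = (-22 + √(-4))*(-340) = (-22 + 2*I)*(-340) = 7480 - 680*I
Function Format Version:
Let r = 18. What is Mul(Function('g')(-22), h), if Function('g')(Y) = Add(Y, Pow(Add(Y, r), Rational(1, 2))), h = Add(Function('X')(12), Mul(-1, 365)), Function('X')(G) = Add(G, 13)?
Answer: Add(7480, Mul(-680, I)) ≈ Add(7480.0, Mul(-680.00, I))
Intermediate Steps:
Function('X')(G) = Add(13, G)
h = -340 (h = Add(Add(13, 12), Mul(-1, 365)) = Add(25, -365) = -340)
Function('g')(Y) = Add(Y, Pow(Add(18, Y), Rational(1, 2))) (Function('g')(Y) = Add(Y, Pow(Add(Y, 18), Rational(1, 2))) = Add(Y, Pow(Add(18, Y), Rational(1, 2))))
Mul(Function('g')(-22), h) = Mul(Add(-22, Pow(Add(18, -22), Rational(1, 2))), -340) = Mul(Add(-22, Pow(-4, Rational(1, 2))), -340) = Mul(Add(-22, Mul(2, I)), -340) = Add(7480, Mul(-680, I))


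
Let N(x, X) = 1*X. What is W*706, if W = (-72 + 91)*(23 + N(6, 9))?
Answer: 429248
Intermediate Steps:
N(x, X) = X
W = 608 (W = (-72 + 91)*(23 + 9) = 19*32 = 608)
W*706 = 608*706 = 429248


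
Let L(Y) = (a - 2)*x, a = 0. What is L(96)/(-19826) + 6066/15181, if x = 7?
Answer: 60238525/150489253 ≈ 0.40028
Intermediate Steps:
L(Y) = -14 (L(Y) = (0 - 2)*7 = -2*7 = -14)
L(96)/(-19826) + 6066/15181 = -14/(-19826) + 6066/15181 = -14*(-1/19826) + 6066*(1/15181) = 7/9913 + 6066/15181 = 60238525/150489253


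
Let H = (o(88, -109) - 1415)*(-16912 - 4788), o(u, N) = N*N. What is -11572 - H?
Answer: 227100628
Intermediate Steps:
o(u, N) = N²
H = -227112200 (H = ((-109)² - 1415)*(-16912 - 4788) = (11881 - 1415)*(-21700) = 10466*(-21700) = -227112200)
-11572 - H = -11572 - 1*(-227112200) = -11572 + 227112200 = 227100628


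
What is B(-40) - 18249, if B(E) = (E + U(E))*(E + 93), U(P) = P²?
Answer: 64431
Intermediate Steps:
B(E) = (93 + E)*(E + E²) (B(E) = (E + E²)*(E + 93) = (E + E²)*(93 + E) = (93 + E)*(E + E²))
B(-40) - 18249 = -40*(93 + (-40)² + 94*(-40)) - 18249 = -40*(93 + 1600 - 3760) - 18249 = -40*(-2067) - 18249 = 82680 - 18249 = 64431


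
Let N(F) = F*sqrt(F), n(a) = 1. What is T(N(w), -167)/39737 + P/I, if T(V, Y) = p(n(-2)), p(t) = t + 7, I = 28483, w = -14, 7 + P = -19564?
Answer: -777464963/1131828971 ≈ -0.68691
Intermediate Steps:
P = -19571 (P = -7 - 19564 = -19571)
N(F) = F**(3/2)
p(t) = 7 + t
T(V, Y) = 8 (T(V, Y) = 7 + 1 = 8)
T(N(w), -167)/39737 + P/I = 8/39737 - 19571/28483 = -777464963/1131828971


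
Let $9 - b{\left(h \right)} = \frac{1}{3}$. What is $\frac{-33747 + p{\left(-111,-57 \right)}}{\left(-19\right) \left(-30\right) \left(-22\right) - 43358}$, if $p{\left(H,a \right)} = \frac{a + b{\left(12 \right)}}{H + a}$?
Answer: $\frac{17008343}{28172592} \approx 0.60372$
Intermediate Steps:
$b{\left(h \right)} = \frac{26}{3}$ ($b{\left(h \right)} = 9 - \frac{1}{3} = \frac{26}{3}$)
$p{\left(H,a \right)} = \frac{\frac{26}{3} + a}{H + a}$ ($p{\left(H,a \right)} = \frac{a + \frac{26}{3}}{H + a} = \frac{\frac{26}{3} + a}{H + a}$)
$\frac{-33747 + p{\left(-111,-57 \right)}}{\left(-19\right) \left(-30\right) \left(-22\right) - 43358} = \frac{-33747 + \frac{\frac{26}{3} - 57}{-111 - 57}}{\left(-19\right) \left(-30\right) \left(-22\right) - 43358} = \frac{-33747 + \frac{1}{-168} \left(- \frac{145}{3}\right)}{570 \left(-22\right) - 43358} = \frac{-33747 - - \frac{145}{504}}{-12540 - 43358} = \frac{-33747 + \frac{145}{504}}{-55898} = \left(- \frac{17008343}{504}\right) \left(- \frac{1}{55898}\right) = \frac{17008343}{28172592}$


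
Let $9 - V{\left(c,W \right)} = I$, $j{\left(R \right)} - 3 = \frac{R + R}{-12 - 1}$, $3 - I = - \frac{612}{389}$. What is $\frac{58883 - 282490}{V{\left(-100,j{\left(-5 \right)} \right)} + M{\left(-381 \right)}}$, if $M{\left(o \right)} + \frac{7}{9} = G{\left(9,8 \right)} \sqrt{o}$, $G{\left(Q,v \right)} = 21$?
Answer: $- \frac{1428697795275}{294228109378} + \frac{8222253667821 i \sqrt{381}}{294228109378} \approx -4.8558 + 545.47 i$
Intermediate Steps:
$I = \frac{1779}{389}$ ($I = 3 - - \frac{612}{389} = 3 + \frac{612}{389} = \frac{1779}{389} \approx 4.5733$)
$M{\left(o \right)} = - \frac{7}{9} + 21 \sqrt{o}$
$j{\left(R \right)} = 3 - \frac{2 R}{13}$ ($j{\left(R \right)} = 3 + \frac{R + R}{-12 - 1} = 3 + \frac{2 R}{-13} = 3 + 2 R \left(- \frac{1}{13}\right) = 3 - \frac{2 R}{13}$)
$V{\left(c,W \right)} = \frac{1722}{389}$ ($V{\left(c,W \right)} = 9 - \frac{1779}{389} = \frac{1722}{389}$)
$\frac{58883 - 282490}{V{\left(-100,j{\left(-5 \right)} \right)} + M{\left(-381 \right)}} = \frac{58883 - 282490}{\frac{1722}{389} - \left(\frac{7}{9} - 21 \sqrt{-381}\right)} = - \frac{223607}{\frac{1722}{389} - \left(\frac{7}{9} - 21 i \sqrt{381}\right)} = - \frac{223607}{\frac{12775}{3501} + 21 i \sqrt{381}}$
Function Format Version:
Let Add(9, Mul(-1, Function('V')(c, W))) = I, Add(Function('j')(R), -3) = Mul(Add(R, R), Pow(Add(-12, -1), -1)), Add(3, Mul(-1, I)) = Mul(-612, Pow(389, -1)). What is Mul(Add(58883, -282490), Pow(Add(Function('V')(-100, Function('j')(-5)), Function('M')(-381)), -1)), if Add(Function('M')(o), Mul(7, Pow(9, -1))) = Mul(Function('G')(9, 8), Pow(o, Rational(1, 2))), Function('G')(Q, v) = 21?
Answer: Add(Rational(-1428697795275, 294228109378), Mul(Rational(8222253667821, 294228109378), I, Pow(381, Rational(1, 2)))) ≈ Add(-4.8558, Mul(545.47, I))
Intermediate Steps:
I = Rational(1779, 389) (I = Add(3, Mul(-1, Mul(-612, Pow(389, -1)))) = Add(3, Mul(-1, Mul(-612, Rational(1, 389)))) = Add(3, Mul(-1, Rational(-612, 389))) = Add(3, Rational(612, 389)) = Rational(1779, 389) ≈ 4.5733)
Function('M')(o) = Add(Rational(-7, 9), Mul(21, Pow(o, Rational(1, 2))))
Function('j')(R) = Add(3, Mul(Rational(-2, 13), R)) (Function('j')(R) = Add(3, Mul(Add(R, R), Pow(Add(-12, -1), -1))) = Add(3, Mul(Mul(2, R), Pow(-13, -1))) = Add(3, Mul(Mul(2, R), Rational(-1, 13))) = Add(3, Mul(Rational(-2, 13), R)))
Function('V')(c, W) = Rational(1722, 389) (Function('V')(c, W) = Add(9, Mul(-1, Rational(1779, 389))) = Add(9, Rational(-1779, 389)) = Rational(1722, 389))
Mul(Add(58883, -282490), Pow(Add(Function('V')(-100, Function('j')(-5)), Function('M')(-381)), -1)) = Mul(Add(58883, -282490), Pow(Add(Rational(1722, 389), Add(Rational(-7, 9), Mul(21, Pow(-381, Rational(1, 2))))), -1)) = Mul(-223607, Pow(Add(Rational(1722, 389), Add(Rational(-7, 9), Mul(21, Mul(I, Pow(381, Rational(1, 2)))))), -1)) = Mul(-223607, Pow(Add(Rational(1722, 389), Add(Rational(-7, 9), Mul(21, I, Pow(381, Rational(1, 2))))), -1)) = Mul(-223607, Pow(Add(Rational(12775, 3501), Mul(21, I, Pow(381, Rational(1, 2)))), -1))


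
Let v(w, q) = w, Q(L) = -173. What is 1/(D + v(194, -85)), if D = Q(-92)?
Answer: 1/21 ≈ 0.047619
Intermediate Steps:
D = -173
1/(D + v(194, -85)) = 1/(-173 + 194) = 1/21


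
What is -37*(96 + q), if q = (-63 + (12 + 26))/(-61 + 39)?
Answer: -79069/22 ≈ -3594.0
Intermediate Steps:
q = 25/22 (q = (-63 + 38)/(-22) = -25*(-1/22) = 25/22 ≈ 1.1364)
-37*(96 + q) = -37*(96 + 25/22) = -37*2137/22 = -79069/22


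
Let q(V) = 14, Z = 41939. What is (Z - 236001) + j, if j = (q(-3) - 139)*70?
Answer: -202812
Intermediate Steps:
j = -8750 (j = (14 - 139)*70 = -125*70 = -8750)
(Z - 236001) + j = (41939 - 236001) - 8750 = -194062 - 8750 = -202812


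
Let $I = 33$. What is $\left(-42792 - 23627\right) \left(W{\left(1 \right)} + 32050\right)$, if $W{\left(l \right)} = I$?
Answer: $-2130920777$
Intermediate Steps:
$W{\left(l \right)} = 33$
$\left(-42792 - 23627\right) \left(W{\left(1 \right)} + 32050\right) = \left(-42792 - 23627\right) \left(33 + 32050\right) = \left(-66419\right) 32083 = -2130920777$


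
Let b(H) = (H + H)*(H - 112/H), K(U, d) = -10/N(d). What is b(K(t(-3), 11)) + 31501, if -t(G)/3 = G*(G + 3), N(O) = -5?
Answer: 31285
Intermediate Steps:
t(G) = -3*G*(3 + G) (t(G) = -3*G*(G + 3) = -3*G*(3 + G))
K(U, d) = 2 (K(U, d) = -10/(-5) = -10*(-1/5) = 2)
b(H) = 2*H*(H - 112/H) (b(H) = (2*H)*(H - 112/H) = 2*H*(H - 112/H))
b(K(t(-3), 11)) + 31501 = (-224 + 2*2**2) + 31501 = (-224 + 2*4) + 31501 = (-224 + 8) + 31501 = -216 + 31501 = 31285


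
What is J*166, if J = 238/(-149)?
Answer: -39508/149 ≈ -265.15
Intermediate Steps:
J = -238/149 (J = 238*(-1/149) = -238/149 ≈ -1.5973)
J*166 = -238/149*166 = -39508/149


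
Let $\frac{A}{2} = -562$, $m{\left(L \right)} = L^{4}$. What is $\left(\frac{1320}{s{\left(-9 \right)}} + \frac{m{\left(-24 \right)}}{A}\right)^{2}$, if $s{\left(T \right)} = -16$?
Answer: $\frac{45051336009}{315844} \approx 1.4264 \cdot 10^{5}$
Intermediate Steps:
$A = -1124$ ($A = 2 \left(-562\right) = -1124$)
$\left(\frac{1320}{s{\left(-9 \right)}} + \frac{m{\left(-24 \right)}}{A}\right)^{2} = \left(\frac{1320}{-16} + \frac{\left(-24\right)^{4}}{-1124}\right)^{2} = \left(1320 \left(- \frac{1}{16}\right) + 331776 \left(- \frac{1}{1124}\right)\right)^{2} = \left(- \frac{165}{2} - \frac{82944}{281}\right)^{2} = \left(- \frac{212253}{562}\right)^{2} = \frac{45051336009}{315844}$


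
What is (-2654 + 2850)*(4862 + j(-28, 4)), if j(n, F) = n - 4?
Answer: 946680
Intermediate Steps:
j(n, F) = -4 + n
(-2654 + 2850)*(4862 + j(-28, 4)) = (-2654 + 2850)*(4862 + (-4 - 28)) = 196*(4862 - 32) = 196*4830 = 946680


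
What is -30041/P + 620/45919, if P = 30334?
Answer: -1360645599/1392906946 ≈ -0.97684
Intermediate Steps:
-30041/P + 620/45919 = -30041/30334 + 620/45919 = -1360645599/1392906946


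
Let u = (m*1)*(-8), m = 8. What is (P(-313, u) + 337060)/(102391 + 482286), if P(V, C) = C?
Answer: 336996/584677 ≈ 0.57638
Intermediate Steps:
u = -64 (u = (8*1)*(-8) = 8*(-8) = -64)
(P(-313, u) + 337060)/(102391 + 482286) = (-64 + 337060)/(102391 + 482286) = 336996/584677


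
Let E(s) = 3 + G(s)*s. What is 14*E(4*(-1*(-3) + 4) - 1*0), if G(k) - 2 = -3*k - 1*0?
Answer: -32102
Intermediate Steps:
G(k) = 2 - 3*k (G(k) = 2 + (-3*k - 1*0) = 2 + (-3*k + 0) = 2 - 3*k)
E(s) = 3 + s*(2 - 3*s) (E(s) = 3 + (2 - 3*s)*s = 3 + s*(2 - 3*s))
14*E(4*(-1*(-3) + 4) - 1*0) = 14*(3 - (4*(-1*(-3) + 4) - 1*0)*(-2 + 3*(4*(-1*(-3) + 4) - 1*0))) = 14*(3 - (4*(3 + 4) + 0)*(-2 + 3*(4*(3 + 4) + 0))) = 14*(3 - (4*7 + 0)*(-2 + 3*(4*7 + 0))) = 14*(3 - (28 + 0)*(-2 + 3*(28 + 0))) = 14*(3 - 1*28*(-2 + 3*28)) = 14*(3 - 1*28*(-2 + 84)) = 14*(3 - 1*28*82) = 14*(3 - 2296) = 14*(-2293) = -32102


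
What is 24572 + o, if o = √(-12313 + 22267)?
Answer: 24572 + 3*√1106 ≈ 24672.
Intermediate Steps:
o = 3*√1106 (o = √9954 = 3*√1106 ≈ 99.770)
24572 + o = 24572 + 3*√1106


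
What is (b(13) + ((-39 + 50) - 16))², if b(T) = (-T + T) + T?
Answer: 64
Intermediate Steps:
b(T) = T (b(T) = 0 + T = T)
(b(13) + ((-39 + 50) - 16))² = (13 + ((-39 + 50) - 16))² = (13 + (11 - 16))² = (13 - 5)² = 8² = 64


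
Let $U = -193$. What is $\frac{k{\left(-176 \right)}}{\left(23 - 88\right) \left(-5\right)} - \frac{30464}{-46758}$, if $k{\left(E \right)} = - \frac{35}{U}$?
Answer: $\frac{191249093}{293289555} \approx 0.65208$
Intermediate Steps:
$k{\left(E \right)} = \frac{35}{193}$ ($k{\left(E \right)} = - \frac{35}{-193} = \left(-35\right) \left(- \frac{1}{193}\right) = \frac{35}{193}$)
$\frac{k{\left(-176 \right)}}{\left(23 - 88\right) \left(-5\right)} - \frac{30464}{-46758} = \frac{35}{193 \left(23 - 88\right) \left(-5\right)} - \frac{30464}{-46758} = \frac{35}{193 \left(\left(-65\right) \left(-5\right)\right)} - - \frac{15232}{23379} = \frac{35}{193 \cdot 325} + \frac{15232}{23379} = \frac{35}{193} \cdot \frac{1}{325} + \frac{15232}{23379} = \frac{7}{12545} + \frac{15232}{23379} = \frac{191249093}{293289555}$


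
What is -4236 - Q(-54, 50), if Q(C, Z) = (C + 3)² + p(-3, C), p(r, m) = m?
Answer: -6783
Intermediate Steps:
Q(C, Z) = C + (3 + C)² (Q(C, Z) = (C + 3)² + C = (3 + C)² + C = C + (3 + C)²)
-4236 - Q(-54, 50) = -4236 - (-54 + (3 - 54)²) = -4236 - (-54 + (-51)²) = -4236 - (-54 + 2601) = -4236 - 1*2547 = -4236 - 2547 = -6783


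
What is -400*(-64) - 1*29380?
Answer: -3780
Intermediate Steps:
-400*(-64) - 1*29380 = 25600 - 29380 = -3780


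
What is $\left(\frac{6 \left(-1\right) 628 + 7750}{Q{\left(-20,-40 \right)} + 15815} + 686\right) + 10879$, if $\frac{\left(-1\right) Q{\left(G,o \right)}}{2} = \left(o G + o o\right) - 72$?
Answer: $\frac{129057817}{11159} \approx 11565.0$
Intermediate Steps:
$Q{\left(G,o \right)} = 144 - 2 o^{2} - 2 G o$ ($Q{\left(G,o \right)} = - 2 \left(\left(o G + o o\right) - 72\right) = - 2 \left(\left(G o + o^{2}\right) - 72\right) = - 2 \left(\left(o^{2} + G o\right) - 72\right) = - 2 \left(-72 + o^{2} + G o\right) = 144 - 2 o^{2} - 2 G o$)
$\left(\frac{6 \left(-1\right) 628 + 7750}{Q{\left(-20,-40 \right)} + 15815} + 686\right) + 10879 = \left(\frac{6 \left(-1\right) 628 + 7750}{\left(144 - 2 \left(-40\right)^{2} - \left(-40\right) \left(-40\right)\right) + 15815} + 686\right) + 10879 = \left(\frac{\left(-6\right) 628 + 7750}{\left(144 - 3200 - 1600\right) + 15815} + 686\right) + 10879 = \left(\frac{-3768 + 7750}{\left(144 - 3200 - 1600\right) + 15815} + 686\right) + 10879 = \left(\frac{3982}{-4656 + 15815} + 686\right) + 10879 = \left(\frac{3982}{11159} + 686\right) + 10879 = \frac{7659056}{11159} + 10879 = \frac{129057817}{11159}$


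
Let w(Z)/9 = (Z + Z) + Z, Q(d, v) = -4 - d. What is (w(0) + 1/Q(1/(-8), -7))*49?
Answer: -392/31 ≈ -12.645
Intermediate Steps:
w(Z) = 27*Z (w(Z) = 9*((Z + Z) + Z) = 9*(2*Z + Z) = 9*(3*Z) = 27*Z)
(w(0) + 1/Q(1/(-8), -7))*49 = (27*0 + 1/(-4 - 1/(-8)))*49 = (0 + 1/(-4 - (-1)/8))*49 = (0 + 1/(-4 - 1*(-⅛)))*49 = (0 + 1/(-4 + ⅛))*49 = (0 + 1/(-31/8))*49 = (0 - 8/31)*49 = -8/31*49 = -392/31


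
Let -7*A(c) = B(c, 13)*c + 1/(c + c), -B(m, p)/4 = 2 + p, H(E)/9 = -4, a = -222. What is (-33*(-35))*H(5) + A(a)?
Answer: -135144719/3108 ≈ -43483.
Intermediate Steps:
H(E) = -36 (H(E) = 9*(-4) = -36)
B(m, p) = -8 - 4*p (B(m, p) = -4*(2 + p) = -8 - 4*p)
A(c) = -1/(14*c) + 60*c/7 (A(c) = -((-8 - 4*13)*c + 1/(c + c))/7 = -((-8 - 52)*c + 1/(2*c))/7 = -(-60*c + 1/(2*c))/7 = -(1/(2*c) - 60*c)/7 = -1/(14*c) + 60*c/7)
(-33*(-35))*H(5) + A(a) = -33*(-35)*(-36) + (1/14)*(-1 + 120*(-222)²)/(-222) = 1155*(-36) + (1/14)*(-1/222)*(-1 + 120*49284) = -41580 + (1/14)*(-1/222)*(-1 + 5914080) = -41580 + (1/14)*(-1/222)*5914079 = -41580 - 5914079/3108 = -135144719/3108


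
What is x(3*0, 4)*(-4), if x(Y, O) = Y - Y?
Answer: 0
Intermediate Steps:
x(Y, O) = 0
x(3*0, 4)*(-4) = 0*(-4) = 0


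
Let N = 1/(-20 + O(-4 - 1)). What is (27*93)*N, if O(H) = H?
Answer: -2511/25 ≈ -100.44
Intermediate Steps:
N = -1/25 (N = 1/(-20 + (-4 - 1)) = 1/(-20 - 5) = 1/(-25) = -1/25 ≈ -0.040000)
(27*93)*N = (27*93)*(-1/25) = 2511*(-1/25) = -2511/25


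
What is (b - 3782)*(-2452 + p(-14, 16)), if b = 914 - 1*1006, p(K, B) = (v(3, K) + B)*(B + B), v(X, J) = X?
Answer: 7143656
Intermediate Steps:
p(K, B) = 2*B*(3 + B) (p(K, B) = (3 + B)*(B + B) = (3 + B)*(2*B) = 2*B*(3 + B))
b = -92 (b = 914 - 1006 = -92)
(b - 3782)*(-2452 + p(-14, 16)) = (-92 - 3782)*(-2452 + 2*16*(3 + 16)) = -3874*(-2452 + 2*16*19) = -3874*(-2452 + 608) = -3874*(-1844) = 7143656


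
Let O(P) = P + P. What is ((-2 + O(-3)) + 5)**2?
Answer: 9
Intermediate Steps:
O(P) = 2*P
((-2 + O(-3)) + 5)**2 = ((-2 + 2*(-3)) + 5)**2 = ((-2 - 6) + 5)**2 = (-8 + 5)**2 = (-3)**2 = 9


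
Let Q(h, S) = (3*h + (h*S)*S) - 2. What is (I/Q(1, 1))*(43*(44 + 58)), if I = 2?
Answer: 4386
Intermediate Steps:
Q(h, S) = -2 + 3*h + h*S² (Q(h, S) = (3*h + (S*h)*S) - 2 = (3*h + h*S²) - 2 = -2 + 3*h + h*S²)
(I/Q(1, 1))*(43*(44 + 58)) = (2/(-2 + 3*1 + 1*1²))*(43*(44 + 58)) = (2/(-2 + 3 + 1*1))*(43*102) = (2/(-2 + 3 + 1))*4386 = (2/2)*4386 = (2*(½))*4386 = 1*4386 = 4386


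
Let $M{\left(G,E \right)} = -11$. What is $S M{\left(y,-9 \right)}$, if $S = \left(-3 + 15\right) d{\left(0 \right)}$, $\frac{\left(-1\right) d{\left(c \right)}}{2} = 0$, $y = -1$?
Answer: $0$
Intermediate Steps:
$d{\left(c \right)} = 0$ ($d{\left(c \right)} = \left(-2\right) 0 = 0$)
$S = 0$ ($S = \left(-3 + 15\right) 0 = 12 \cdot 0 = 0$)
$S M{\left(y,-9 \right)} = 0 \left(-11\right) = 0$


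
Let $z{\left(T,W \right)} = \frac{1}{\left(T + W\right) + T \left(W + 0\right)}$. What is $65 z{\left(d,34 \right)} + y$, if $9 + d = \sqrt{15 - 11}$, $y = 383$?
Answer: $\frac{80748}{211} \approx 382.69$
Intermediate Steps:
$d = -7$ ($d = -9 + \sqrt{15 - 11} = -9 + \sqrt{4} = -9 + 2 = -7$)
$z{\left(T,W \right)} = \frac{1}{T + W + T W}$ ($z{\left(T,W \right)} = \frac{1}{\left(T + W\right) + T W} = \frac{1}{T + W + T W}$)
$65 z{\left(d,34 \right)} + y = \frac{65}{-7 + 34 - 238} + 383 = \frac{65}{-211} + 383 = 65 \left(- \frac{1}{211}\right) + 383 = - \frac{65}{211} + 383 = \frac{80748}{211}$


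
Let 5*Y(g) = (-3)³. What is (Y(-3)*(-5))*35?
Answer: 945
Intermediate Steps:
Y(g) = -27/5 (Y(g) = (⅕)*(-3)³ = (⅕)*(-27) = -27/5)
(Y(-3)*(-5))*35 = -27/5*(-5)*35 = 27*35 = 945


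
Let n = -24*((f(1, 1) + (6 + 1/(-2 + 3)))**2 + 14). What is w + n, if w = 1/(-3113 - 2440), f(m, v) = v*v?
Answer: -10395217/5553 ≈ -1872.0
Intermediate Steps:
f(m, v) = v**2
w = -1/5553 (w = 1/(-5553) = -1/5553 ≈ -0.00018008)
n = -1872 (n = -24*((1**2 + (6 + 1/(-2 + 3)))**2 + 14) = -24*((1 + (6 + 1/1))**2 + 14) = -24*((1 + (6 + 1))**2 + 14) = -24*((1 + 7)**2 + 14) = -24*(8**2 + 14) = -24*(64 + 14) = -24*78 = -1872)
w + n = -1/5553 - 1872 = -10395217/5553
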